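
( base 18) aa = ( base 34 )5k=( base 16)BE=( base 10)190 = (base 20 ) 9A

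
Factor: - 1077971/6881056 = -2^ (-5)*7^( - 1)*13^(-1)*17^( - 1)*139^ (  -  1)* 1077971^1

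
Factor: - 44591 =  - 17^1  *  43^1*61^1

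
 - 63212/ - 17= 3718 + 6/17=3718.35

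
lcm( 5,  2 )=10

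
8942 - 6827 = 2115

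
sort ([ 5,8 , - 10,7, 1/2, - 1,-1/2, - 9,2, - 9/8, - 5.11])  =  [ - 10, - 9, - 5.11, - 9/8,  -  1, - 1/2,1/2, 2, 5,7, 8 ] 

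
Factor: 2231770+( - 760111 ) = 1471659 =3^1*7^1 *70079^1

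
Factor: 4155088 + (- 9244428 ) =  - 5089340 = - 2^2*5^1 * 19^1*59^1 * 227^1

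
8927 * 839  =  7489753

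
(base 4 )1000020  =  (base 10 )4104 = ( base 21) 969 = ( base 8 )10010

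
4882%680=122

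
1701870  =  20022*85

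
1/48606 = 1/48606 =0.00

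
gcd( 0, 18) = 18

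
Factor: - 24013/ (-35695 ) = 5^(  -  1)*11^( - 1)*37^1 = 37/55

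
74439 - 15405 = 59034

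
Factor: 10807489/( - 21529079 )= - 982499/1957189 = -7^2*13^( - 2) * 37^(-1 )*313^(  -  1)*20051^1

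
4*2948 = 11792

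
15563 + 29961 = 45524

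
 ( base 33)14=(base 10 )37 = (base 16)25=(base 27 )1A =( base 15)27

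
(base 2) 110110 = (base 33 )1l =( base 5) 204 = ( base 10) 54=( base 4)312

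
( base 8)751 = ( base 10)489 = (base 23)L6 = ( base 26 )il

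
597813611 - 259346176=338467435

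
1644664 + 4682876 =6327540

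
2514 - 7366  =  -4852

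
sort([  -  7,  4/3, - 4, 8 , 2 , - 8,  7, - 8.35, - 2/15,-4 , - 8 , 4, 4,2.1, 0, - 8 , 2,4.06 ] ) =[ - 8.35,-8, - 8, - 8 , - 7, - 4, - 4, - 2/15, 0, 4/3,2, 2 , 2.1, 4 , 4,  4.06,  7, 8]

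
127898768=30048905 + 97849863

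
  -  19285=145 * ( - 133 ) 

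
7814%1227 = 452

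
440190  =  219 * 2010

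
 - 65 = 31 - 96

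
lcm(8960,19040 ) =152320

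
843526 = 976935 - 133409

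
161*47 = 7567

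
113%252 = 113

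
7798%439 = 335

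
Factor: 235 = 5^1 *47^1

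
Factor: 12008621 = 12008621^1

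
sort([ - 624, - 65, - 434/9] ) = [ - 624,  -  65, - 434/9] 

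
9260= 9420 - 160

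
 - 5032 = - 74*68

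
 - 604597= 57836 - 662433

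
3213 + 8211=11424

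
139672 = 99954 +39718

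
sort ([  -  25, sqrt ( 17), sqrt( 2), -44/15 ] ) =[  -  25,-44/15,  sqrt(  2 ),sqrt( 17)]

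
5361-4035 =1326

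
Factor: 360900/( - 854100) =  - 13^( - 1) * 73^( - 1)*401^1  =  - 401/949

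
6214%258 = 22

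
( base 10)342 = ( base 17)132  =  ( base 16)156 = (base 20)H2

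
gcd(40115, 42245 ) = 355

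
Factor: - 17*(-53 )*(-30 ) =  - 2^1 *3^1*5^1*17^1*53^1  =  - 27030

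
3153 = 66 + 3087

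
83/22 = 83/22= 3.77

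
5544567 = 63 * 88009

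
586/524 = 1 + 31/262 = 1.12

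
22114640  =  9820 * 2252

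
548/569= 548/569  =  0.96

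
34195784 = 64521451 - 30325667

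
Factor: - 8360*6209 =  - 2^3*5^1*7^1*11^1*19^1 *887^1 = - 51907240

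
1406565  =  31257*45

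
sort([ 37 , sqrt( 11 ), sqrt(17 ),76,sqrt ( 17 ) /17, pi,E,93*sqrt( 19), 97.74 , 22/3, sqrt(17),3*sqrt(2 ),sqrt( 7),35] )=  [ sqrt(17 ) /17, sqrt( 7),E,pi,  sqrt (11 ),sqrt(17 ) , sqrt( 17),3 *sqrt(2),22/3, 35, 37,76, 97.74,93*sqrt( 19) ]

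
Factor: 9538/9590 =4769/4795= 5^( - 1)*7^( - 1 )*19^1*137^(-1 )*  251^1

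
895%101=87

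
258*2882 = 743556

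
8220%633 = 624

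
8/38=4/19 = 0.21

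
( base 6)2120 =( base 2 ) 111100000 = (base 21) 11I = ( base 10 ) 480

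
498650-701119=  - 202469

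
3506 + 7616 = 11122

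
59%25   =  9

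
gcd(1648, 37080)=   824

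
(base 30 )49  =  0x81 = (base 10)129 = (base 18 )73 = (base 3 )11210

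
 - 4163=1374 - 5537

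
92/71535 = 92/71535 = 0.00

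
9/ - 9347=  - 9/9347 = -0.00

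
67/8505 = 67/8505 = 0.01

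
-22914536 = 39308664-62223200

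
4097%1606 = 885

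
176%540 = 176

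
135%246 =135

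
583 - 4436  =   - 3853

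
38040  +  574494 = 612534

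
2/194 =1/97 = 0.01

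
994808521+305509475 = 1300317996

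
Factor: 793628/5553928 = 198407/1388482 = 2^( - 1)*11^1*17^1*19^( - 1 )*61^( - 1 )*599^( - 1 ) * 1061^1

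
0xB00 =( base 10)2816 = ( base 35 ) 2AG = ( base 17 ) 9cb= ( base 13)1388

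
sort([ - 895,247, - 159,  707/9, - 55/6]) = [ - 895, - 159, - 55/6,707/9,247]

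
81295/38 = 81295/38 = 2139.34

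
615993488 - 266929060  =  349064428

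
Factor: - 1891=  - 31^1*61^1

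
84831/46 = 84831/46 = 1844.15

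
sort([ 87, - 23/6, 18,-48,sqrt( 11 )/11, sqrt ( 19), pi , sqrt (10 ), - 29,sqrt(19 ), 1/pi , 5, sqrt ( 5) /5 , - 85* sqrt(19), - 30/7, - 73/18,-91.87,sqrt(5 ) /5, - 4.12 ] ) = [ - 85*sqrt(19), - 91.87, - 48, - 29, - 30/7, - 4.12, - 73/18, - 23/6, sqrt( 11)/11,1/pi, sqrt ( 5 ) /5, sqrt( 5)/5, pi, sqrt(10),sqrt(19),sqrt( 19),5, 18,  87] 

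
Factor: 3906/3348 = 2^( - 1 ) * 3^(-1)*7^1 = 7/6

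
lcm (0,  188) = 0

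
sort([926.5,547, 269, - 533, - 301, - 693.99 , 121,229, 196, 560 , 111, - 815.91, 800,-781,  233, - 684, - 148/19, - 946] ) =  [  -  946,-815.91, - 781,- 693.99, - 684, - 533, - 301, - 148/19, 111,121, 196,229, 233, 269, 547, 560, 800, 926.5 ]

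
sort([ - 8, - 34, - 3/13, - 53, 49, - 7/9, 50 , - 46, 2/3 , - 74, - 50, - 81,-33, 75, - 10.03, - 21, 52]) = [-81, - 74,-53, - 50,  -  46, - 34, - 33,  -  21, - 10.03, - 8, - 7/9,  -  3/13, 2/3,49 , 50, 52,75]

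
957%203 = 145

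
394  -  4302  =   - 3908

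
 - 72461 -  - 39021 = -33440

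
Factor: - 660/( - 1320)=2^( - 1) = 1/2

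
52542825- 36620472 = 15922353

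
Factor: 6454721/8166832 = 2^( - 4)*7^2 * 13^1*197^(  -  1 )*2591^ ( - 1)*10133^1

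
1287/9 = 143 = 143.00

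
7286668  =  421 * 17308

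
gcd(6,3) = 3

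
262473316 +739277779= 1001751095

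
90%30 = 0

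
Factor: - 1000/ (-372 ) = 2^1 * 3^( - 1)*5^3  *31^( - 1 ) = 250/93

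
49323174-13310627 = 36012547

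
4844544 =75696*64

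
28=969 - 941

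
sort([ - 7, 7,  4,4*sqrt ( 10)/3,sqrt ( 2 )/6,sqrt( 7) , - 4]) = [ - 7  , - 4 , sqrt( 2)/6, sqrt( 7),4,4*sqrt( 10)/3, 7 ]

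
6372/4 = 1593 = 1593.00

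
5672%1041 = 467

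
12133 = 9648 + 2485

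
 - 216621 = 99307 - 315928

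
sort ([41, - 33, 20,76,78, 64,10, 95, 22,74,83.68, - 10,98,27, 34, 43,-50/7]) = [ - 33, - 10, - 50/7,  10, 20,22,27,34, 41,43,64, 74,76 , 78,83.68, 95,98 ]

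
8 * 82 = 656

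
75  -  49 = 26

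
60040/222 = 30020/111 = 270.45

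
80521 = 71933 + 8588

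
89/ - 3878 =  - 89/3878=- 0.02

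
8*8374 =66992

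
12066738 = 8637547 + 3429191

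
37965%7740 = 7005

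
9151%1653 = 886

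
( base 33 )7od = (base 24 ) ef4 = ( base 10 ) 8428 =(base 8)20354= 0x20EC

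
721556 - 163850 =557706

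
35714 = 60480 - 24766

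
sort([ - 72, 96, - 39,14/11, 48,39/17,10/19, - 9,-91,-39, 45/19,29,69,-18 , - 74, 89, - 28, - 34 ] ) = [ -91, - 74, - 72,- 39 , - 39, - 34,  -  28, - 18,-9,10/19,  14/11,39/17,45/19, 29, 48,  69,  89, 96 ] 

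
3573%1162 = 87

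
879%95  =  24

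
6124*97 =594028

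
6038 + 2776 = 8814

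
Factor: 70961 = 11^1*6451^1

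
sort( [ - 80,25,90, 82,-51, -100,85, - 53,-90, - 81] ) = [-100, - 90, - 81, - 80, - 53,-51,25, 82,85,90 ] 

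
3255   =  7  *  465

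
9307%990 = 397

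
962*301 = 289562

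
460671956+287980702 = 748652658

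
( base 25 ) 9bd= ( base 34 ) 53V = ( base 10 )5913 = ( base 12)3509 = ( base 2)1011100011001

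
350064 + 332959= 683023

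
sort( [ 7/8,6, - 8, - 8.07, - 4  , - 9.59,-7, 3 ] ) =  [-9.59, - 8.07, - 8, - 7 , - 4,7/8  ,  3, 6]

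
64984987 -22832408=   42152579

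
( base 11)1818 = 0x90E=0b100100001110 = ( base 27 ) 34n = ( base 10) 2318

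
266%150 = 116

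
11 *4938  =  54318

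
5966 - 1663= 4303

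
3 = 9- 6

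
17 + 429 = 446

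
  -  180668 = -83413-97255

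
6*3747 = 22482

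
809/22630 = 809/22630 = 0.04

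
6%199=6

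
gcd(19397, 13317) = 1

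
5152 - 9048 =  - 3896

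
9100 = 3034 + 6066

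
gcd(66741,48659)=1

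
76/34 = 38/17 = 2.24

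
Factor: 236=2^2*59^1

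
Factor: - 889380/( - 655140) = 3^5*179^(-1) = 243/179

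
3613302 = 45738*79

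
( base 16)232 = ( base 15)277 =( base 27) KM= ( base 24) NA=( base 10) 562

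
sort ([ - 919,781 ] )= [ - 919, 781 ] 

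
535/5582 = 535/5582 = 0.10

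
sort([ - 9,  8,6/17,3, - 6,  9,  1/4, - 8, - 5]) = [- 9,  -  8, - 6, - 5, 1/4, 6/17, 3  ,  8, 9] 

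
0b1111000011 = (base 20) 283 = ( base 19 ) 2cd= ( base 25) 1dd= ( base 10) 963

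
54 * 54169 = 2925126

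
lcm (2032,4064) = 4064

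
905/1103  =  905/1103 = 0.82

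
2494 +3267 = 5761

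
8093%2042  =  1967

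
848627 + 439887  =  1288514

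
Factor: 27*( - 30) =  - 810 = - 2^1*3^4*5^1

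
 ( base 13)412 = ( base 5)10231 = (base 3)221121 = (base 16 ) 2b3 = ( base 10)691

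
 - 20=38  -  58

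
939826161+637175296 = 1577001457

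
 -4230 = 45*( - 94 ) 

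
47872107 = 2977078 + 44895029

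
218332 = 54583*4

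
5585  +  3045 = 8630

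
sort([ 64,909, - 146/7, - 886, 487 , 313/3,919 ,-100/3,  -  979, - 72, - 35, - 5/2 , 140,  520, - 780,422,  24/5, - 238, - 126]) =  [-979, - 886, - 780, - 238, - 126, - 72, - 35, - 100/3, - 146/7, - 5/2,24/5,64, 313/3,140, 422,487, 520,909,919 ]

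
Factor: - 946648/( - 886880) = 491/460 = 2^ (- 2)*5^(-1 )*23^( - 1)*491^1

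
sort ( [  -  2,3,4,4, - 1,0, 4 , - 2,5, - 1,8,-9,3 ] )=[ - 9,- 2,- 2, - 1,-1,0,3,3,4, 4,4, 5  ,  8]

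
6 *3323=19938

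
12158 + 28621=40779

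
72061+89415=161476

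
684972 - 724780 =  - 39808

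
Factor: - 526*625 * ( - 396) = 130185000 = 2^3*3^2 * 5^4 * 11^1*263^1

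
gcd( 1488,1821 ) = 3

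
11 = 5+6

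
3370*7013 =23633810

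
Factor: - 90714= - 2^1 * 3^1*13^1 * 1163^1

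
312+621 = 933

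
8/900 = 2/225 = 0.01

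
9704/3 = 9704/3 = 3234.67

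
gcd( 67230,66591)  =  9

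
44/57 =44/57 = 0.77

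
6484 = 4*1621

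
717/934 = 717/934 = 0.77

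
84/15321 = 28/5107 = 0.01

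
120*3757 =450840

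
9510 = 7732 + 1778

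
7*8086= 56602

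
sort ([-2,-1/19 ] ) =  [ - 2, - 1/19] 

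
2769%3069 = 2769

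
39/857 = 39/857 = 0.05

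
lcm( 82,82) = 82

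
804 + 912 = 1716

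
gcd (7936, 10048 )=64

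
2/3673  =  2/3673  =  0.00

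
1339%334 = 3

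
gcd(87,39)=3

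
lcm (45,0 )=0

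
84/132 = 7/11 =0.64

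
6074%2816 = 442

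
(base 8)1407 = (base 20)1IF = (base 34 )MR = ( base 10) 775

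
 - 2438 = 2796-5234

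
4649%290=9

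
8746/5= 8746/5 = 1749.20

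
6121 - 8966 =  - 2845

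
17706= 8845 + 8861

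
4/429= 4/429 = 0.01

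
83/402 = 83/402  =  0.21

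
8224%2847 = 2530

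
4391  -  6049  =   - 1658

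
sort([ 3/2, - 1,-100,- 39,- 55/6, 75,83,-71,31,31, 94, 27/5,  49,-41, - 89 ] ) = [ - 100, - 89,-71, - 41, - 39,  -  55/6, - 1,3/2 , 27/5,31,31, 49, 75,83,94 ] 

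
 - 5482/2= - 2741=- 2741.00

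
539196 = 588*917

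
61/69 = 61/69 = 0.88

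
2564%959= 646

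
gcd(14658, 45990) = 42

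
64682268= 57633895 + 7048373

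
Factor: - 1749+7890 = 3^1 * 23^1*89^1 = 6141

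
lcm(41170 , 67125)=3087750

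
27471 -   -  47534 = 75005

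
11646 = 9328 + 2318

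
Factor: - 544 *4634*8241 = -2^6 * 3^1*7^1*17^1 * 41^1 * 67^1*331^1= - 20774703936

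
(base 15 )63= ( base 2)1011101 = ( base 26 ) 3f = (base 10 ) 93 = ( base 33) 2R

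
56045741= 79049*709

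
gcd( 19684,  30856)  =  532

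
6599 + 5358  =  11957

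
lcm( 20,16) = 80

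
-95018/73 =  - 95018/73= - 1301.62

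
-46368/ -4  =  11592/1 = 11592.00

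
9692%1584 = 188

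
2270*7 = 15890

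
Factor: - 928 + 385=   -  3^1*181^1=- 543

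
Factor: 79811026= 2^1*  39905513^1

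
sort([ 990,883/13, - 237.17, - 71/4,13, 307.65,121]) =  [ - 237.17,-71/4,  13, 883/13,  121,307.65,990 ]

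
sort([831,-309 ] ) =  [ - 309,  831]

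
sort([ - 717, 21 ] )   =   [ - 717, 21 ] 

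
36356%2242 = 484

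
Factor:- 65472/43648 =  - 3/2 = -  2^( - 1)* 3^1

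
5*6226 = 31130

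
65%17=14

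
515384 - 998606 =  - 483222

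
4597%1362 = 511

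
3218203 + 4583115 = 7801318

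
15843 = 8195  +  7648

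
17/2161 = 17/2161 = 0.01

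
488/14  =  34 + 6/7 = 34.86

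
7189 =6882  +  307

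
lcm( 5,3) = 15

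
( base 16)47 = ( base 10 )71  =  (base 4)1013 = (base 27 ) 2h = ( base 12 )5B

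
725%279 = 167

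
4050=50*81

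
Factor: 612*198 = 2^3*  3^4*11^1*17^1 = 121176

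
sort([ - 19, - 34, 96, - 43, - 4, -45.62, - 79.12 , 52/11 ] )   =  [ - 79.12, - 45.62,- 43, - 34, -19, - 4, 52/11,  96 ] 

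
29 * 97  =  2813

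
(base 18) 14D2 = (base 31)7KH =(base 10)7364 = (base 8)16304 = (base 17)1883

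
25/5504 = 25/5504= 0.00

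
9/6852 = 3/2284 = 0.00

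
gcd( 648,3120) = 24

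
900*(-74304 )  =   -66873600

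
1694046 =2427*698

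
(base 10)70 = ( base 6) 154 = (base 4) 1012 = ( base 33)24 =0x46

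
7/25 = 7/25 = 0.28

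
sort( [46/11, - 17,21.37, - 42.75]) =[ - 42.75, - 17,  46/11 , 21.37]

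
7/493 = 7/493=0.01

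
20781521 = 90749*229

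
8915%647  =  504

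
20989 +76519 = 97508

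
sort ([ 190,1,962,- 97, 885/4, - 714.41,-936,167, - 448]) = [ - 936,- 714.41, - 448, - 97, 1 , 167, 190,  885/4, 962]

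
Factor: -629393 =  - 31^1*79^1 * 257^1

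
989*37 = 36593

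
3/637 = 3/637=0.00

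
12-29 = - 17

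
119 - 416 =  - 297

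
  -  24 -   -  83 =59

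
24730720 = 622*39760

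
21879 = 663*33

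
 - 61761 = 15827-77588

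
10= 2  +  8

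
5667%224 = 67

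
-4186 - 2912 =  - 7098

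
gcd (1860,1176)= 12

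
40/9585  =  8/1917 = 0.00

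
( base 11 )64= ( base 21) 37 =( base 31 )28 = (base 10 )70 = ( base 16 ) 46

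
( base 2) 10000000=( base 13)9b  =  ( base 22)5I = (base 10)128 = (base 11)107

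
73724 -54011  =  19713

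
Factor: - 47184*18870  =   - 890362080 = - 2^5*3^2*5^1  *  17^1*37^1*  983^1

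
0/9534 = 0=0.00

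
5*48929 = 244645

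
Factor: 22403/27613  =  43^1*53^( - 1)=43/53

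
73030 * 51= 3724530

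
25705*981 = 25216605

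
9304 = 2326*4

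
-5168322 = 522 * ( - 9901 )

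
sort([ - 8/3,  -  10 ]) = [ - 10  , - 8/3]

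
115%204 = 115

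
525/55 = 105/11 =9.55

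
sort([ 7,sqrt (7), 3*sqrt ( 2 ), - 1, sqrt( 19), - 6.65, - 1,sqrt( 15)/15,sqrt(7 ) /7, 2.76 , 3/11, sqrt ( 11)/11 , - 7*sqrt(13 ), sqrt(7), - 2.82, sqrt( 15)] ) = [  -  7 * sqrt( 13),  -  6.65,-2.82,-1, - 1, sqrt( 15)/15, 3/11,sqrt(11) /11, sqrt( 7)/7 , sqrt(7 ), sqrt( 7) , 2.76,sqrt( 15 ), 3 * sqrt( 2), sqrt(19),7]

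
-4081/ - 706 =4081/706 = 5.78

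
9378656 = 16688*562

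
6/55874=3/27937 = 0.00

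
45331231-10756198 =34575033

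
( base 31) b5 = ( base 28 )CA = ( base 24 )ea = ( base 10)346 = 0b101011010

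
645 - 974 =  - 329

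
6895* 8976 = 61889520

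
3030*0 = 0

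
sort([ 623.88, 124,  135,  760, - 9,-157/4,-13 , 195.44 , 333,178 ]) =[ - 157/4,-13,-9  ,  124, 135,  178, 195.44, 333, 623.88, 760]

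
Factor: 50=2^1*5^2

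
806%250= 56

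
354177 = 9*39353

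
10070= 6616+3454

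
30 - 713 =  - 683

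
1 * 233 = 233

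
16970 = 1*16970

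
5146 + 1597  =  6743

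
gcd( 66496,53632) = 64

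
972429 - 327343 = 645086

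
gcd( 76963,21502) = 1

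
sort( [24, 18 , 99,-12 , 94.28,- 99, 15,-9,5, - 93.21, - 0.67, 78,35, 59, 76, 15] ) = [-99,  -  93.21,-12,  -  9,-0.67, 5,15, 15, 18,24, 35, 59,76, 78,94.28, 99]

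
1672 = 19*88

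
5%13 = 5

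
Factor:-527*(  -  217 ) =7^1*17^1*31^2=114359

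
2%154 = 2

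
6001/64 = 6001/64 = 93.77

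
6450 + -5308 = 1142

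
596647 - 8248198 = -7651551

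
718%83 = 54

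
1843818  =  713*2586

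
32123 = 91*353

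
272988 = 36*7583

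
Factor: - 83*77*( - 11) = 7^1*11^2*83^1=70301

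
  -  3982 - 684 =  - 4666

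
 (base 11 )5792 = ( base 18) 1587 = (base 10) 7603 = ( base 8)16663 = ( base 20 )j03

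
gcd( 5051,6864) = 1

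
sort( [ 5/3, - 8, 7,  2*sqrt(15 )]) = [ - 8,5/3, 7, 2*sqrt(15)]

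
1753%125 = 3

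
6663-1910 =4753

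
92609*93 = 8612637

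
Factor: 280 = 2^3*5^1*7^1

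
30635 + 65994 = 96629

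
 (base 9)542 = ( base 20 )123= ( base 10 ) 443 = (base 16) 1BB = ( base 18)16B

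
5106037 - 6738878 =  - 1632841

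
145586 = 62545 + 83041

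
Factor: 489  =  3^1*163^1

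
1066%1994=1066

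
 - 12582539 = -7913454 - 4669085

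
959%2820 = 959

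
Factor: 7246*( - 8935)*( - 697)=45125877970 = 2^1*  5^1*17^1*41^1*1787^1 * 3623^1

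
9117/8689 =1 + 428/8689 = 1.05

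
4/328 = 1/82 =0.01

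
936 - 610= 326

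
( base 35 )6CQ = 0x1E74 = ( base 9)11622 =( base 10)7796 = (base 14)2bac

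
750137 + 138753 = 888890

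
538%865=538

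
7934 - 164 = 7770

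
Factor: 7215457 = 7215457^1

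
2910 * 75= 218250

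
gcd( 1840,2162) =46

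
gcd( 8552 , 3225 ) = 1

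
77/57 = 1 + 20/57 = 1.35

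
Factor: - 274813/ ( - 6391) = 43^1 = 43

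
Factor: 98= 2^1*7^2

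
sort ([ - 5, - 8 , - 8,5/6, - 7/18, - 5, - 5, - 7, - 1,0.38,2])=[ - 8, - 8, - 7,  -  5,  -  5, - 5, - 1, - 7/18,  0.38, 5/6, 2 ] 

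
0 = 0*38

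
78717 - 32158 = 46559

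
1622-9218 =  - 7596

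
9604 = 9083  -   - 521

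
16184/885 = 16184/885 = 18.29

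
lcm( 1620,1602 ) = 144180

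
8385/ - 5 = -1677/1=- 1677.00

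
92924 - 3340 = 89584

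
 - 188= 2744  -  2932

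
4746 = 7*678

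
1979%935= 109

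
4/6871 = 4/6871 = 0.00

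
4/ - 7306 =-1  +  3651/3653 = -0.00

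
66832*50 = 3341600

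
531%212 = 107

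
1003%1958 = 1003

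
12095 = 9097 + 2998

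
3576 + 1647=5223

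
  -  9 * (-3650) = 32850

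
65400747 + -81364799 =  - 15964052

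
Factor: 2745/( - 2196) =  - 5/4 = - 2^ (- 2 )* 5^1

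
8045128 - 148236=7896892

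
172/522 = 86/261 = 0.33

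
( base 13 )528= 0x36F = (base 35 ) P4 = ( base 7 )2364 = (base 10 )879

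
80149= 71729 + 8420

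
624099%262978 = 98143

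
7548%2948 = 1652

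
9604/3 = 3201 + 1/3 = 3201.33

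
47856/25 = 1914 + 6/25 = 1914.24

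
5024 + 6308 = 11332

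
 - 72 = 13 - 85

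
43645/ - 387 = - 1015/9 = - 112.78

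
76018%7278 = 3238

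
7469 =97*77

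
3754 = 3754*1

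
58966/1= 58966 = 58966.00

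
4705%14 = 1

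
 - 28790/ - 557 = 28790/557=51.69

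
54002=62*871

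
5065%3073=1992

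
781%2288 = 781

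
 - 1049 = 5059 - 6108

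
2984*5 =14920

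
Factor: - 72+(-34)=-106  =  -2^1*53^1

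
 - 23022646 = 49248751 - 72271397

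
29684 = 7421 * 4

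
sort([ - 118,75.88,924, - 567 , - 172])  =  [-567, - 172,- 118, 75.88, 924 ]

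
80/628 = 20/157 = 0.13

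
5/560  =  1/112 = 0.01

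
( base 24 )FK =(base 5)3010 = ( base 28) dg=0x17C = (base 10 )380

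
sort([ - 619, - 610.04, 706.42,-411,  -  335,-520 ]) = [ - 619, - 610.04,  -  520, - 411, - 335, 706.42]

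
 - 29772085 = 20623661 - 50395746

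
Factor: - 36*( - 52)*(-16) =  - 29952 = - 2^8*3^2* 13^1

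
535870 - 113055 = 422815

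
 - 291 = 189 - 480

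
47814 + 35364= 83178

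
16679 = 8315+8364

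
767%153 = 2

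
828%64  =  60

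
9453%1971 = 1569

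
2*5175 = 10350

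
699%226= 21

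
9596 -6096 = 3500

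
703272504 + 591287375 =1294559879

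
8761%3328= 2105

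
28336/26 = 1089 + 11/13 = 1089.85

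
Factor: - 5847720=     -  2^3 * 3^1*5^1*48731^1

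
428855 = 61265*7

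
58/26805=58/26805=0.00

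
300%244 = 56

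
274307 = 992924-718617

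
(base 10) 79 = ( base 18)47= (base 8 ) 117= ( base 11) 72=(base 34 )2B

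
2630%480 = 230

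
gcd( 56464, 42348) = 14116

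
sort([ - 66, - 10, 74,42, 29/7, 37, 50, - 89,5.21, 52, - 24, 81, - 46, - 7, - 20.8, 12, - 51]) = [  -  89 , - 66,-51, - 46, - 24,-20.8, - 10, - 7, 29/7, 5.21,12,37, 42, 50, 52, 74,  81]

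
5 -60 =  - 55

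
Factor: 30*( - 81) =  - 2430 = -  2^1*3^5*5^1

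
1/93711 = 1/93711 = 0.00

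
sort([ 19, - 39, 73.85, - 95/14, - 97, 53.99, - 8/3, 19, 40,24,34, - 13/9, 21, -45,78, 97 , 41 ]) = [ - 97,  -  45, - 39, - 95/14,  -  8/3, - 13/9,  19, 19,21, 24, 34, 40, 41, 53.99, 73.85, 78 , 97]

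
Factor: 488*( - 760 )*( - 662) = 2^7  *  5^1 * 19^1 * 61^1* 331^1 = 245522560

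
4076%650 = 176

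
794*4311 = 3422934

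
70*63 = 4410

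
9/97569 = 1/10841 = 0.00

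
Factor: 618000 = 2^4* 3^1*5^3*103^1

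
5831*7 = 40817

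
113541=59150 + 54391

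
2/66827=2/66827  =  0.00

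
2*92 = 184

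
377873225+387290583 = 765163808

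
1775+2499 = 4274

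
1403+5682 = 7085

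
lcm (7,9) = 63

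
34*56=1904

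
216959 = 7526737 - 7309778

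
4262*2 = 8524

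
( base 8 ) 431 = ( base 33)8h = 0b100011001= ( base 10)281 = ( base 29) 9K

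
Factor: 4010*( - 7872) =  - 31566720 = - 2^7*3^1*5^1*41^1*401^1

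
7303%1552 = 1095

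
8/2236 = 2/559 = 0.00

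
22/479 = 22/479 = 0.05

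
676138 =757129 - 80991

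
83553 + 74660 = 158213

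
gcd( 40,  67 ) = 1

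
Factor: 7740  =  2^2*3^2*5^1*43^1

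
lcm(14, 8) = 56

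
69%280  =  69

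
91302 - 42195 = 49107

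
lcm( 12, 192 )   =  192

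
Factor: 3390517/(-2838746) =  - 2^( - 1 ) * 13^1*260809^1*1419373^(  -  1)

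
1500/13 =1500/13 = 115.38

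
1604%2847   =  1604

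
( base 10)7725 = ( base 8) 17055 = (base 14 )2b5b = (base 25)C90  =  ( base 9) 11533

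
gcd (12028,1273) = 1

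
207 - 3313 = - 3106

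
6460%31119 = 6460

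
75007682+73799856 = 148807538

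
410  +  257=667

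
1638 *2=3276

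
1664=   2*832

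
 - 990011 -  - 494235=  - 495776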